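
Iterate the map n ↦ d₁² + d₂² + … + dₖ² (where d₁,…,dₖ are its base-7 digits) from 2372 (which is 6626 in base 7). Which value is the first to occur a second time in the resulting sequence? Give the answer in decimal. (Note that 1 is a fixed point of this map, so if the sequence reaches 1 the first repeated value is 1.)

8

2372 = (6,6,2,6)_7 → 112
112 = (2,2,0)_7 → 8
8 = (1,1)_7 → 2
2 = (2)_7 → 4
4 = (4)_7 → 16
16 = (2,2)_7 → 8  — 8 already appeared earlier.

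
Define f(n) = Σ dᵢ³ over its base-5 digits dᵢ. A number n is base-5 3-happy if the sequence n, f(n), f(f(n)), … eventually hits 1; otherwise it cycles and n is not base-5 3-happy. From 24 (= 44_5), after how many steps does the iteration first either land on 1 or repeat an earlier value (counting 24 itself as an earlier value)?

24 = (4,4)_5 → 4³ + 4³ = 64 + 64 = 128
128 = (1,0,0,3)_5 → 1³ + 0³ + 0³ + 3³ = 1 + 0 + 0 + 27 = 28
28 = (1,0,3)_5 → 1³ + 0³ + 3³ = 1 + 0 + 27 = 28  — 28 repeats.
That took 3 steps.

3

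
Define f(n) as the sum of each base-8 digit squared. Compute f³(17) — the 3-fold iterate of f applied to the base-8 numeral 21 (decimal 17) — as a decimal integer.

17 = (2,1)_8 → 2² + 1² = 5
5 = (5)_8 → 5² = 25
25 = (3,1)_8 → 3² + 1² = 10

10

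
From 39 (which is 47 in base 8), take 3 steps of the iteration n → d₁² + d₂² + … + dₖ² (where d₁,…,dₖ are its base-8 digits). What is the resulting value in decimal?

4

39 = (4,7)_8 → 4² + 7² = 16 + 49 = 65
65 = (1,0,1)_8 → 1² + 0² + 1² = 1 + 0 + 1 = 2
2 = (2)_8 → 2² = 4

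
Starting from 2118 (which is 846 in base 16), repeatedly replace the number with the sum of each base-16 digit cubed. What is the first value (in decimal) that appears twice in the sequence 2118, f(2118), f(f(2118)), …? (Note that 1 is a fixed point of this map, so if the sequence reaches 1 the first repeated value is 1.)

540

2118 = (8,4,6)_16 → 8³ + 4³ + 6³ = 792
792 = (3,1,8)_16 → 3³ + 1³ + 8³ = 540
540 = (2,1,12)_16 → 2³ + 1³ + 12³ = 1737
1737 = (6,12,9)_16 → 6³ + 12³ + 9³ = 2673
2673 = (10,7,1)_16 → 10³ + 7³ + 1³ = 1344
1344 = (5,4,0)_16 → 5³ + 4³ + 0³ = 189
189 = (11,13)_16 → 11³ + 13³ = 3528
3528 = (13,12,8)_16 → 13³ + 12³ + 8³ = 4437
4437 = (1,1,5,5)_16 → 1³ + 1³ + 5³ + 5³ = 252
252 = (15,12)_16 → 15³ + 12³ = 5103
5103 = (1,3,14,15)_16 → 1³ + 3³ + 14³ + 15³ = 6147
6147 = (1,8,0,3)_16 → 1³ + 8³ + 0³ + 3³ = 540  — 540 already appeared earlier.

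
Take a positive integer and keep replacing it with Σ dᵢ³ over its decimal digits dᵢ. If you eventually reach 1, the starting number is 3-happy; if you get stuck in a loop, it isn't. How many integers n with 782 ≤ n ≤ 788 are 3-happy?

1

782: 782 → 863 → 755 → 593 → 881 → 1025 → 134 → 92 → 737 → 713 → 371 → 371  (repeats 371)
783: 783 → 882 → 1032 → 36 → 243 → 99 → 1458 → 702 → 351 → 153 → 153  (repeats 153)
784: 784 → 919 → 1459 → 919  (repeats 919)
785: 785 → 980 → 1241 → 74 → 407 → 407  (repeats 407)
786: 786 → 1071 → 345 → 216 → 225 → 141 → 66 → 432 → 99 → 1458 → 702 → 351 → 153 → 153  (repeats 153)
787: 787 → 1198 → 1243 → 100 → 1  (reaches 1)
788: 788 → 1367 → 587 → 980 → 1241 → 74 → 407 → 407  (repeats 407)
3-happy: 787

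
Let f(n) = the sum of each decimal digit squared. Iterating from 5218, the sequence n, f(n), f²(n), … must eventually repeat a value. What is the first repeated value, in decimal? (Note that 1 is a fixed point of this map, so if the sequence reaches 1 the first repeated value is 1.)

5218 → 94
94 → 97
97 → 130
130 → 10
10 → 1  — reached the fixed point 1.
1 → 1, so 1 is the first repeated value.

1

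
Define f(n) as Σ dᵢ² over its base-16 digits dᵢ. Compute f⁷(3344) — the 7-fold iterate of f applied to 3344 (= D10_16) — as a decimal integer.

3344 = (13,1,0)_16 → 13² + 1² + 0² = 170
170 = (10,10)_16 → 10² + 10² = 200
200 = (12,8)_16 → 12² + 8² = 208
208 = (13,0)_16 → 13² + 0² = 169
169 = (10,9)_16 → 10² + 9² = 181
181 = (11,5)_16 → 11² + 5² = 146
146 = (9,2)_16 → 9² + 2² = 85

85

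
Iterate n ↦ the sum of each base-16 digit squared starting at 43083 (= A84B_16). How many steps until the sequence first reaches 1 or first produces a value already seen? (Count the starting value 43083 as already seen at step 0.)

43083 = (10,8,4,11)_16 → 10² + 8² + 4² + 11² = 100 + 64 + 16 + 121 = 301
301 = (1,2,13)_16 → 1² + 2² + 13² = 1 + 4 + 169 = 174
174 = (10,14)_16 → 10² + 14² = 100 + 196 = 296
296 = (1,2,8)_16 → 1² + 2² + 8² = 1 + 4 + 64 = 69
69 = (4,5)_16 → 4² + 5² = 16 + 25 = 41
41 = (2,9)_16 → 2² + 9² = 4 + 81 = 85
85 = (5,5)_16 → 5² + 5² = 25 + 25 = 50
50 = (3,2)_16 → 3² + 2² = 9 + 4 = 13
13 = (13)_16 → 13² = 169
169 = (10,9)_16 → 10² + 9² = 100 + 81 = 181
181 = (11,5)_16 → 11² + 5² = 121 + 25 = 146
146 = (9,2)_16 → 9² + 2² = 81 + 4 = 85  — 85 repeats.
That took 12 steps.

12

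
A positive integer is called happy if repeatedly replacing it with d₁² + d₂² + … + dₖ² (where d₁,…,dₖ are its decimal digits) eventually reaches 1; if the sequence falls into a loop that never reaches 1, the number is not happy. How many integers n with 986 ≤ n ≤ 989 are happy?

1

986: 986 → 181 → 66 → 72 → 53 → 34 → 25 → 29 → 85 → 89 → 145 → 42 → 20 → 4 → 16 → 37 → 58 → 89  (repeats 89)
987: 987 → 194 → 98 → 145 → 42 → 20 → 4 → 16 → 37 → 58 → 89 → 145  (repeats 145)
988: 988 → 209 → 85 → 89 → 145 → 42 → 20 → 4 → 16 → 37 → 58 → 89  (repeats 89)
989: 989 → 226 → 44 → 32 → 13 → 10 → 1  (reaches 1)
happy: 989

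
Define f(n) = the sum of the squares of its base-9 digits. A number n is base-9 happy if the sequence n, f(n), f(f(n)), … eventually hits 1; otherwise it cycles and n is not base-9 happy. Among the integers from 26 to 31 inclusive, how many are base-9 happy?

26: 26 → 68 → 74 → 68  — not base-9 happy
27: 27 → 9 → 1  — base-9 happy
28: 28 → 10 → 2 → 4 → 16 → 50 → 50  — not base-9 happy
29: 29 → 13 → 17 → 65 → 53 → 89 → 65  — not base-9 happy
30: 30 → 18 → 4 → 16 → 50 → 50  — not base-9 happy
31: 31 → 25 → 53 → 89 → 65 → 53  — not base-9 happy
base-9 happy: 27

1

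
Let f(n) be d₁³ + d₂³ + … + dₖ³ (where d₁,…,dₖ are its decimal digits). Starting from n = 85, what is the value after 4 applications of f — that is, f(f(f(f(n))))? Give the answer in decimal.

85 → 8³ + 5³ = 512 + 125 = 637
637 → 6³ + 3³ + 7³ = 216 + 27 + 343 = 586
586 → 5³ + 8³ + 6³ = 125 + 512 + 216 = 853
853 → 8³ + 5³ + 3³ = 512 + 125 + 27 = 664

664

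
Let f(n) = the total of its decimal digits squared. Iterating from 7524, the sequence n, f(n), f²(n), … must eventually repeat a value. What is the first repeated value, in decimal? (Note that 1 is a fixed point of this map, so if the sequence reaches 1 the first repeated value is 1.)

1

7524 → 7² + 5² + 2² + 4² = 94
94 → 9² + 4² = 97
97 → 9² + 7² = 130
130 → 1² + 3² + 0² = 10
10 → 1² + 0² = 1  — reached the fixed point 1.
1 → 1, so 1 is the first repeated value.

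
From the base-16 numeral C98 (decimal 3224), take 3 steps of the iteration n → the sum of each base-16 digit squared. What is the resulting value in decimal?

3224 = (12,9,8)_16 → 12² + 9² + 8² = 289
289 = (1,2,1)_16 → 1² + 2² + 1² = 6
6 = (6)_16 → 6² = 36

36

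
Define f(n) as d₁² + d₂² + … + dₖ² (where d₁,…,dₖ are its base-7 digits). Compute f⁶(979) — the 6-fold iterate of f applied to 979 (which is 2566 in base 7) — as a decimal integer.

13

979 = (2,5,6,6)_7 → 2² + 5² + 6² + 6² = 4 + 25 + 36 + 36 = 101
101 = (2,0,3)_7 → 2² + 0² + 3² = 4 + 0 + 9 = 13
13 = (1,6)_7 → 1² + 6² = 1 + 36 = 37
37 = (5,2)_7 → 5² + 2² = 25 + 4 = 29
29 = (4,1)_7 → 4² + 1² = 16 + 1 = 17
17 = (2,3)_7 → 2² + 3² = 4 + 9 = 13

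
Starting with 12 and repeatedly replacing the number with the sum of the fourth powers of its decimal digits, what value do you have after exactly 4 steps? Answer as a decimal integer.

12 → 1⁴ + 2⁴ = 17
17 → 1⁴ + 7⁴ = 2402
2402 → 2⁴ + 4⁴ + 0⁴ + 2⁴ = 288
288 → 2⁴ + 8⁴ + 8⁴ = 8208

8208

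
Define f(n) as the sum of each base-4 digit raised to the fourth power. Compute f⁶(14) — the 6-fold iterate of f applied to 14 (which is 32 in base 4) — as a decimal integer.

1

14 = (3,2)_4 → 3⁴ + 2⁴ = 81 + 16 = 97
97 = (1,2,0,1)_4 → 1⁴ + 2⁴ + 0⁴ + 1⁴ = 1 + 16 + 0 + 1 = 18
18 = (1,0,2)_4 → 1⁴ + 0⁴ + 2⁴ = 1 + 0 + 16 = 17
17 = (1,0,1)_4 → 1⁴ + 0⁴ + 1⁴ = 1 + 0 + 1 = 2
2 = (2)_4 → 2⁴ = 16
16 = (1,0,0)_4 → 1⁴ + 0⁴ + 0⁴ = 1 + 0 + 0 = 1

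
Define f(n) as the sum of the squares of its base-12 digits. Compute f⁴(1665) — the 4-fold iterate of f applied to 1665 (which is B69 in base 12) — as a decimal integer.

1665 = (11,6,9)_12 → 11² + 6² + 9² = 121 + 36 + 81 = 238
238 = (1,7,10)_12 → 1² + 7² + 10² = 1 + 49 + 100 = 150
150 = (1,0,6)_12 → 1² + 0² + 6² = 1 + 0 + 36 = 37
37 = (3,1)_12 → 3² + 1² = 9 + 1 = 10

10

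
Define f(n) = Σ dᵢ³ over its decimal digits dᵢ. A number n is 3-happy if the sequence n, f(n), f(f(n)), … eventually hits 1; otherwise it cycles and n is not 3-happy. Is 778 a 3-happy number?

778 → 7³ + 7³ + 8³ = 1198
1198 → 1³ + 1³ + 9³ + 8³ = 1243
1243 → 1³ + 2³ + 4³ + 3³ = 100
100 → 1³ + 0³ + 0³ = 1  — reached 1.

3-happy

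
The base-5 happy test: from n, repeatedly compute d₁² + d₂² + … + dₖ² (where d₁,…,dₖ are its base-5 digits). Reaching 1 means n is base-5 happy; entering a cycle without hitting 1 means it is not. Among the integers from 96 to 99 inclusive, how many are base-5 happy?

1

96: 96 → 26 → 2 → 4 → 16 → 10 → 4  (repeats 4)
97: 97 → 29 → 17 → 13 → 13  (repeats 13)
98: 98 → 34 → 18 → 18  (repeats 18)
99: 99 → 41 → 11 → 5 → 1  (reaches 1)
base-5 happy: 99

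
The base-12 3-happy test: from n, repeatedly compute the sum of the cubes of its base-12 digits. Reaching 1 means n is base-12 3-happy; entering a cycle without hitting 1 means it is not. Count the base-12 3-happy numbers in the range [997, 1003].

4

997: 997 → 1548 → 1729 → 2 → 8 → 512 → 755 → 1464 → 1008 → 343 → 415 → 1351 → 1136 → 1855 → 1344 → 793 → 342 → 288 → 8  (repeats 8)
998: 998 → 1555 → 2072 → 585 → 793 → 342 → 288 → 8 → 512 → 755 → 1464 → 1008 → 343 → 415 → 1351 → 1136 → 1855 → 1344 → 793  (repeats 793)
999: 999 → 1574 → 2339 → 1404 → 1458 → 1217 → 762 → 368 → 736 → 190 → 1028 → 856 → 1520 → 1728 → 1  (reaches 1)
1000: 1000 → 1611 → 1366 → 1854 → 1217 → 762 → 368 → 736 → 190 → 1028 → 856 → 1520 → 1728 → 1  (reaches 1)
1001: 1001 → 1672 → 1738 → 1001  (repeats 1001)
1002: 1002 → 1763 → 1340 → 1268 → 1753 → 10 → 1000 → 1611 → 1366 → 1854 → 1217 → 762 → 368 → 736 → 190 → 1028 → 856 → 1520 → 1728 → 1  (reaches 1)
1003: 1003 → 1890 → 219 → 244 → 577 → 65 → 250 → 1513 → 1217 → 762 → 368 → 736 → 190 → 1028 → 856 → 1520 → 1728 → 1  (reaches 1)
base-12 3-happy: 999, 1000, 1002, 1003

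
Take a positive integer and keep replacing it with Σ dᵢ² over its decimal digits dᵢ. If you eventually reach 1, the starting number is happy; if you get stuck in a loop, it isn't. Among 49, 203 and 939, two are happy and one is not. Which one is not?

49: 49 → 97 → 130 → 10 → 1  — reaches 1 (happy)
203: 203 → 13 → 10 → 1  — reaches 1 (happy)
939: 939 → 171 → 51 → 26 → 40 → 16 → 37 → 58 → 89 → 145 → 42 → 20 → 4 → 16  — repeats 16 (not happy)

939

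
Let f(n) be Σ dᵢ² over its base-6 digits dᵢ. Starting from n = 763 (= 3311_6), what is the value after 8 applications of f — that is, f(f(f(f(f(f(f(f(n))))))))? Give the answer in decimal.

763 = (3,3,1,1)_6 → 3² + 3² + 1² + 1² = 9 + 9 + 1 + 1 = 20
20 = (3,2)_6 → 3² + 2² = 9 + 4 = 13
13 = (2,1)_6 → 2² + 1² = 4 + 1 = 5
5 = (5)_6 → 5² = 25
25 = (4,1)_6 → 4² + 1² = 16 + 1 = 17
17 = (2,5)_6 → 2² + 5² = 4 + 25 = 29
29 = (4,5)_6 → 4² + 5² = 16 + 25 = 41
41 = (1,0,5)_6 → 1² + 0² + 5² = 1 + 0 + 25 = 26

26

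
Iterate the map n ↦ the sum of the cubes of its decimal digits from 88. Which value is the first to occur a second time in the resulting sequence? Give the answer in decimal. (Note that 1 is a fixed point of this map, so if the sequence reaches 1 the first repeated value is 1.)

88 → 8³ + 8³ = 512 + 512 = 1024
1024 → 1³ + 0³ + 2³ + 4³ = 1 + 0 + 8 + 64 = 73
73 → 7³ + 3³ = 343 + 27 = 370
370 → 3³ + 7³ + 0³ = 27 + 343 + 0 = 370  — 370 already appeared earlier.

370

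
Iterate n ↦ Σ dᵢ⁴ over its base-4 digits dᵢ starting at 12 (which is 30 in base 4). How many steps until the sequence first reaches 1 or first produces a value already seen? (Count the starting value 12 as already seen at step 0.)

12 = (3,0)_4 → 3⁴ + 0⁴ = 81 + 0 = 81
81 = (1,1,0,1)_4 → 1⁴ + 1⁴ + 0⁴ + 1⁴ = 1 + 1 + 0 + 1 = 3
3 = (3)_4 → 3⁴ = 81  — 81 repeats.
That took 3 steps.

3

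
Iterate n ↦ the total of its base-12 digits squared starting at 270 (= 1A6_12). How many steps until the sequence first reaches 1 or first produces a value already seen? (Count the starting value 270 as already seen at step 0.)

5

270 = (1,10,6)_12 → 1² + 10² + 6² = 1 + 100 + 36 = 137
137 = (11,5)_12 → 11² + 5² = 121 + 25 = 146
146 = (1,0,2)_12 → 1² + 0² + 2² = 1 + 0 + 4 = 5
5 = (5)_12 → 5² = 25
25 = (2,1)_12 → 2² + 1² = 4 + 1 = 5  — 5 repeats.
That took 5 steps.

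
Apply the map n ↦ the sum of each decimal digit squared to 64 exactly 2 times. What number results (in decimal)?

29

64 → 6² + 4² = 52
52 → 5² + 2² = 29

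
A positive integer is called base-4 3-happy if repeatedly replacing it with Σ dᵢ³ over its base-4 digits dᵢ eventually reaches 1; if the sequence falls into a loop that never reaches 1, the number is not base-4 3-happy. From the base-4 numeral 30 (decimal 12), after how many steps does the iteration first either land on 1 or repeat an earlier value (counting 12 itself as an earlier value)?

4

12 = (3,0)_4 → 3³ + 0³ = 27 + 0 = 27
27 = (1,2,3)_4 → 1³ + 2³ + 3³ = 1 + 8 + 27 = 36
36 = (2,1,0)_4 → 2³ + 1³ + 0³ = 8 + 1 + 0 = 9
9 = (2,1)_4 → 2³ + 1³ = 8 + 1 = 9  — 9 repeats.
That took 4 steps.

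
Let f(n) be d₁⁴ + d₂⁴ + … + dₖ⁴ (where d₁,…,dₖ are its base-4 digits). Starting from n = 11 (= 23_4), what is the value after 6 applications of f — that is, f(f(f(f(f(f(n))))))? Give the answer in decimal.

11 = (2,3)_4 → 2⁴ + 3⁴ = 16 + 81 = 97
97 = (1,2,0,1)_4 → 1⁴ + 2⁴ + 0⁴ + 1⁴ = 1 + 16 + 0 + 1 = 18
18 = (1,0,2)_4 → 1⁴ + 0⁴ + 2⁴ = 1 + 0 + 16 = 17
17 = (1,0,1)_4 → 1⁴ + 0⁴ + 1⁴ = 1 + 0 + 1 = 2
2 = (2)_4 → 2⁴ = 16
16 = (1,0,0)_4 → 1⁴ + 0⁴ + 0⁴ = 1 + 0 + 0 = 1

1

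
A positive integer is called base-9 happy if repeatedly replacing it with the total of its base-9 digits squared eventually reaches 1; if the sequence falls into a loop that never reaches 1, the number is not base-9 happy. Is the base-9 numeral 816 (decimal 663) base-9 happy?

663 = (8,1,6)_9 → 8² + 1² + 6² = 64 + 1 + 36 = 101
101 = (1,2,2)_9 → 1² + 2² + 2² = 1 + 4 + 4 = 9
9 = (1,0)_9 → 1² + 0² = 1 + 0 = 1  — reached 1.

base-9 happy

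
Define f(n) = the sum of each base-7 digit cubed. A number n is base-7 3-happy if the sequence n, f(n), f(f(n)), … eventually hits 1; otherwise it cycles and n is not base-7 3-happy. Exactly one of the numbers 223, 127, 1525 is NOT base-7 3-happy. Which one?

127

223: 223 → 307 → 433 → 343 → 1  — reaches 1 (base-7 3-happy)
127: 127 → 73 → 55 → 217 → 91 → 217  — repeats 217 (not base-7 3-happy)
1525: 1525 → 307 → 433 → 343 → 1  — reaches 1 (base-7 3-happy)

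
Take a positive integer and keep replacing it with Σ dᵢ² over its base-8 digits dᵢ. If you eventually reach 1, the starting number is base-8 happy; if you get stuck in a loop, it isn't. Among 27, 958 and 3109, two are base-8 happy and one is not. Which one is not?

958

27: 27 → 18 → 8 → 1  — reaches 1 (base-8 happy)
958: 958 → 122 → 54 → 72 → 2 → 4 → 16 → 4  — repeats 4 (not base-8 happy)
3109: 3109 → 77 → 27 → 18 → 8 → 1  — reaches 1 (base-8 happy)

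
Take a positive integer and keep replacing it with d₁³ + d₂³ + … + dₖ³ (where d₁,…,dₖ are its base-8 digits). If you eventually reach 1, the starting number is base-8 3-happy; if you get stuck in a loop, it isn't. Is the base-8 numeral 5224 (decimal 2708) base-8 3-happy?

base-8 3-happy

2708 = (5,2,2,4)_8 → 205
205 = (3,1,5)_8 → 153
153 = (2,3,1)_8 → 36
36 = (4,4)_8 → 128
128 = (2,0,0)_8 → 8
8 = (1,0)_8 → 1  — reached 1.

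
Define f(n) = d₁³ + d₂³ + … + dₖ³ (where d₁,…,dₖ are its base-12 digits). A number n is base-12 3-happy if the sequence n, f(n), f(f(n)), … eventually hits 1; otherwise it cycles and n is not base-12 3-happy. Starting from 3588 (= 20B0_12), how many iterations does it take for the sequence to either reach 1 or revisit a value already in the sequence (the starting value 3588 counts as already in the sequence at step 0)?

3588 = (2,0,11,0)_12 → 1339
1339 = (9,3,7)_12 → 1099
1099 = (7,7,7)_12 → 1029
1029 = (7,1,9)_12 → 1073
1073 = (7,5,5)_12 → 593
593 = (4,1,5)_12 → 190
190 = (1,3,10)_12 → 1028
1028 = (7,1,8)_12 → 856
856 = (5,11,4)_12 → 1520
1520 = (10,6,8)_12 → 1728
1728 = (1,0,0,0)_12 → 1  — reached 1.
That took 11 steps.

11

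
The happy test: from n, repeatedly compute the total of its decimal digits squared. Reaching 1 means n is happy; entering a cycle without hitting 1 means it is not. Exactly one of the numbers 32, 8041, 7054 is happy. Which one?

32

32: 32 → 13 → 10 → 1  — reaches 1 (happy)
8041: 8041 → 81 → 65 → 61 → 37 → 58 → 89 → 145 → 42 → 20 → 4 → 16 → 37  — repeats 37 (not happy)
7054: 7054 → 90 → 81 → 65 → 61 → 37 → 58 → 89 → 145 → 42 → 20 → 4 → 16 → 37  — repeats 37 (not happy)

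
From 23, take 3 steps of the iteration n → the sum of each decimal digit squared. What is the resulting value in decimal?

1

23 → 2² + 3² = 4 + 9 = 13
13 → 1² + 3² = 1 + 9 = 10
10 → 1² + 0² = 1 + 0 = 1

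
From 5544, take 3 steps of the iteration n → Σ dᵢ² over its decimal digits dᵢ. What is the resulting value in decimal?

100

5544 → 5² + 5² + 4² + 4² = 82
82 → 8² + 2² = 68
68 → 6² + 8² = 100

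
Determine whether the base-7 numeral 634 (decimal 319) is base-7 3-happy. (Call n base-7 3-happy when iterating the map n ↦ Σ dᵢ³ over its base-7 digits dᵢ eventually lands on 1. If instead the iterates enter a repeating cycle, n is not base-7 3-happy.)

base-7 3-happy

319 = (6,3,4)_7 → 6³ + 3³ + 4³ = 307
307 = (6,1,6)_7 → 6³ + 1³ + 6³ = 433
433 = (1,1,5,6)_7 → 1³ + 1³ + 5³ + 6³ = 343
343 = (1,0,0,0)_7 → 1³ + 0³ + 0³ + 0³ = 1  — reached 1.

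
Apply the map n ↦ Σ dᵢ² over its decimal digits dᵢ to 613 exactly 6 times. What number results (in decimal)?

613 → 6² + 1² + 3² = 36 + 1 + 9 = 46
46 → 4² + 6² = 16 + 36 = 52
52 → 5² + 2² = 25 + 4 = 29
29 → 2² + 9² = 4 + 81 = 85
85 → 8² + 5² = 64 + 25 = 89
89 → 8² + 9² = 64 + 81 = 145

145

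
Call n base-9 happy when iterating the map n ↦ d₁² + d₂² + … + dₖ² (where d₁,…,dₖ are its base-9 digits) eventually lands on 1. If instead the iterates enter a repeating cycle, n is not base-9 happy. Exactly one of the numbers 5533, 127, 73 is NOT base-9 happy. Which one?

73

5533: 5533 → 127 → 27 → 9 → 1  — reaches 1 (base-9 happy)
127: 127 → 27 → 9 → 1  — reaches 1 (base-9 happy)
73: 73 → 65 → 53 → 89 → 65  — repeats 65 (not base-9 happy)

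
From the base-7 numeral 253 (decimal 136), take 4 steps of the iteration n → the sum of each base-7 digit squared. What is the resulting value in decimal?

10

136 = (2,5,3)_7 → 2² + 5² + 3² = 38
38 = (5,3)_7 → 5² + 3² = 34
34 = (4,6)_7 → 4² + 6² = 52
52 = (1,0,3)_7 → 1² + 0² + 3² = 10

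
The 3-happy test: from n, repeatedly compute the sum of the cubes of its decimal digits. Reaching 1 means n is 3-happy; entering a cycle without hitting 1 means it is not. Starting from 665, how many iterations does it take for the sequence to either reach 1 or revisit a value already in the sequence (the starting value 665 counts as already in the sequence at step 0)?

665 → 6³ + 6³ + 5³ = 557
557 → 5³ + 5³ + 7³ = 593
593 → 5³ + 9³ + 3³ = 881
881 → 8³ + 8³ + 1³ = 1025
1025 → 1³ + 0³ + 2³ + 5³ = 134
134 → 1³ + 3³ + 4³ = 92
92 → 9³ + 2³ = 737
737 → 7³ + 3³ + 7³ = 713
713 → 7³ + 1³ + 3³ = 371
371 → 3³ + 7³ + 1³ = 371  — 371 repeats.
That took 10 steps.

10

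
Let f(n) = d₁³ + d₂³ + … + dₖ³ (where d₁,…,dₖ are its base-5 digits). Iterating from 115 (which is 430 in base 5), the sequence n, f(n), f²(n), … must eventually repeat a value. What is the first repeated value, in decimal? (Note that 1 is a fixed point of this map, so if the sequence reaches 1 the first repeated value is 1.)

9

115 = (4,3,0)_5 → 91
91 = (3,3,1)_5 → 55
55 = (2,1,0)_5 → 9
9 = (1,4)_5 → 65
65 = (2,3,0)_5 → 35
35 = (1,2,0)_5 → 9  — 9 already appeared earlier.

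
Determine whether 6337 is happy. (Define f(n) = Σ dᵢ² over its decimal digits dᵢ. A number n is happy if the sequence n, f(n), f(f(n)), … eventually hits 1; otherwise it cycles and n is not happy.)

happy

6337 → 103
103 → 10
10 → 1  — reached 1.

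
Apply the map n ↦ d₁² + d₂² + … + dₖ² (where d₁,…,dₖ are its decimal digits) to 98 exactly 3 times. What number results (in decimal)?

98 → 9² + 8² = 145
145 → 1² + 4² + 5² = 42
42 → 4² + 2² = 20

20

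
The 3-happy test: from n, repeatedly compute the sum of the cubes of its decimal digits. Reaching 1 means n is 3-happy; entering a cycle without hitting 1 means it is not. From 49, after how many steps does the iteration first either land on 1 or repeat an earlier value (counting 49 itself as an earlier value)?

49 → 4³ + 9³ = 793
793 → 7³ + 9³ + 3³ = 1099
1099 → 1³ + 0³ + 9³ + 9³ = 1459
1459 → 1³ + 4³ + 5³ + 9³ = 919
919 → 9³ + 1³ + 9³ = 1459  — 1459 repeats.
That took 5 steps.

5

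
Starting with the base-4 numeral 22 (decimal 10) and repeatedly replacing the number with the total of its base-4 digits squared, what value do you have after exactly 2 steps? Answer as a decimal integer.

10 = (2,2)_4 → 2² + 2² = 8
8 = (2,0)_4 → 2² + 0² = 4

4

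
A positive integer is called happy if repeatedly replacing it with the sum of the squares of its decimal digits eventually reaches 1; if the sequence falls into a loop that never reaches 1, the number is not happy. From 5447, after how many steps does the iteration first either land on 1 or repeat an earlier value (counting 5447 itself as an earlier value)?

10

5447 → 5² + 4² + 4² + 7² = 25 + 16 + 16 + 49 = 106
106 → 1² + 0² + 6² = 1 + 0 + 36 = 37
37 → 3² + 7² = 9 + 49 = 58
58 → 5² + 8² = 25 + 64 = 89
89 → 8² + 9² = 64 + 81 = 145
145 → 1² + 4² + 5² = 1 + 16 + 25 = 42
42 → 4² + 2² = 16 + 4 = 20
20 → 2² + 0² = 4 + 0 = 4
4 → 4² = 16
16 → 1² + 6² = 1 + 36 = 37  — 37 repeats.
That took 10 steps.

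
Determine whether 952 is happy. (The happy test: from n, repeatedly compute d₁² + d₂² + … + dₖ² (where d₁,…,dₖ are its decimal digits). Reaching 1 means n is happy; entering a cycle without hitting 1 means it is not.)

not happy

952 → 9² + 5² + 2² = 81 + 25 + 4 = 110
110 → 1² + 1² + 0² = 1 + 1 + 0 = 2
2 → 2² = 4
4 → 4² = 16
16 → 1² + 6² = 1 + 36 = 37
37 → 3² + 7² = 9 + 49 = 58
58 → 5² + 8² = 25 + 64 = 89
89 → 8² + 9² = 64 + 81 = 145
145 → 1² + 4² + 5² = 1 + 16 + 25 = 42
42 → 4² + 2² = 16 + 4 = 20
20 → 2² + 0² = 4 + 0 = 4  — 4 already seen; the sequence cycles without reaching 1.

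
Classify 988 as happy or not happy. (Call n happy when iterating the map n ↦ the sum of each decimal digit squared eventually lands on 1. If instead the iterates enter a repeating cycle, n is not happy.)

988 → 9² + 8² + 8² = 209
209 → 2² + 0² + 9² = 85
85 → 8² + 5² = 89
89 → 8² + 9² = 145
145 → 1² + 4² + 5² = 42
42 → 4² + 2² = 20
20 → 2² + 0² = 4
4 → 4² = 16
16 → 1² + 6² = 37
37 → 3² + 7² = 58
58 → 5² + 8² = 89  — 89 already seen; the sequence cycles without reaching 1.

not happy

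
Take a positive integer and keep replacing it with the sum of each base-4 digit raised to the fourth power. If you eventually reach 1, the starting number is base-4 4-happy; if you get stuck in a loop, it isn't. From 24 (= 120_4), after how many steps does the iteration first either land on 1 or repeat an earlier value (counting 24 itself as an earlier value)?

4

24 = (1,2,0)_4 → 17
17 = (1,0,1)_4 → 2
2 = (2)_4 → 16
16 = (1,0,0)_4 → 1  — reached 1.
That took 4 steps.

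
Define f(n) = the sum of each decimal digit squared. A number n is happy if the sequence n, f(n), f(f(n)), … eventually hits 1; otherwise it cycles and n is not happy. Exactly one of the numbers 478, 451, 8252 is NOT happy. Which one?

451

478: 478 → 129 → 86 → 100 → 1  — reaches 1 (happy)
451: 451 → 42 → 20 → 4 → 16 → 37 → 58 → 89 → 145 → 42  — repeats 42 (not happy)
8252: 8252 → 97 → 130 → 10 → 1  — reaches 1 (happy)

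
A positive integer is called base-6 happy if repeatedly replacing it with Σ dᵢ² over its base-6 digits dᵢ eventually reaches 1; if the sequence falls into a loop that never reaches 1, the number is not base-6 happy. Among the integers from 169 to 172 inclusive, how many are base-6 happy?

1

169: 169 → 33 → 34 → 41 → 26 → 20 → 13 → 5 → 25 → 17 → 29 → 41  — not base-6 happy
170: 170 → 36 → 1  — base-6 happy
171: 171 → 41 → 26 → 20 → 13 → 5 → 25 → 17 → 29 → 41  — not base-6 happy
172: 172 → 48 → 5 → 25 → 17 → 29 → 41 → 26 → 20 → 13 → 5  — not base-6 happy
base-6 happy: 170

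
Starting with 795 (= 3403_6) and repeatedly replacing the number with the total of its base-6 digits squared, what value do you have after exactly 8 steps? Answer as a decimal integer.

795 = (3,4,0,3)_6 → 3² + 4² + 0² + 3² = 9 + 16 + 0 + 9 = 34
34 = (5,4)_6 → 5² + 4² = 25 + 16 = 41
41 = (1,0,5)_6 → 1² + 0² + 5² = 1 + 0 + 25 = 26
26 = (4,2)_6 → 4² + 2² = 16 + 4 = 20
20 = (3,2)_6 → 3² + 2² = 9 + 4 = 13
13 = (2,1)_6 → 2² + 1² = 4 + 1 = 5
5 = (5)_6 → 5² = 25
25 = (4,1)_6 → 4² + 1² = 16 + 1 = 17

17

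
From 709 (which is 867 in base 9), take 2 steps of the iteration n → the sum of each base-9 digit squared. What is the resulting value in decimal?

75

709 = (8,6,7)_9 → 149
149 = (1,7,5)_9 → 75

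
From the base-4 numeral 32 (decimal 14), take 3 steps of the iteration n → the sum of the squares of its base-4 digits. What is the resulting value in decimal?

8

14 = (3,2)_4 → 13
13 = (3,1)_4 → 10
10 = (2,2)_4 → 8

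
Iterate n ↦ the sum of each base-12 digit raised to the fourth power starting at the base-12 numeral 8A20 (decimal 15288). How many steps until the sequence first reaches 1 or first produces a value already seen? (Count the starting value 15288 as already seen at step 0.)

15288 = (8,10,2,0)_12 → 8⁴ + 10⁴ + 2⁴ + 0⁴ = 4096 + 10000 + 16 + 0 = 14112
14112 = (8,2,0,0)_12 → 8⁴ + 2⁴ + 0⁴ + 0⁴ = 4096 + 16 + 0 + 0 = 4112
4112 = (2,4,6,8)_12 → 2⁴ + 4⁴ + 6⁴ + 8⁴ = 16 + 256 + 1296 + 4096 = 5664
5664 = (3,3,4,0)_12 → 3⁴ + 3⁴ + 4⁴ + 0⁴ = 81 + 81 + 256 + 0 = 418
418 = (2,10,10)_12 → 2⁴ + 10⁴ + 10⁴ = 16 + 10000 + 10000 = 20016
20016 = (11,7,0,0)_12 → 11⁴ + 7⁴ + 0⁴ + 0⁴ = 14641 + 2401 + 0 + 0 = 17042
17042 = (9,10,4,2)_12 → 9⁴ + 10⁴ + 4⁴ + 2⁴ = 6561 + 10000 + 256 + 16 = 16833
16833 = (9,8,10,9)_12 → 9⁴ + 8⁴ + 10⁴ + 9⁴ = 6561 + 4096 + 10000 + 6561 = 27218
27218 = (1,3,9,0,2)_12 → 1⁴ + 3⁴ + 9⁴ + 0⁴ + 2⁴ = 1 + 81 + 6561 + 0 + 16 = 6659
6659 = (3,10,2,11)_12 → 3⁴ + 10⁴ + 2⁴ + 11⁴ = 81 + 10000 + 16 + 14641 = 24738
24738 = (1,2,3,9,6)_12 → 1⁴ + 2⁴ + 3⁴ + 9⁴ + 6⁴ = 1 + 16 + 81 + 6561 + 1296 = 7955
7955 = (4,7,2,11)_12 → 4⁴ + 7⁴ + 2⁴ + 11⁴ = 256 + 2401 + 16 + 14641 = 17314
17314 = (10,0,2,10)_12 → 10⁴ + 0⁴ + 2⁴ + 10⁴ = 10000 + 0 + 16 + 10000 = 20016  — 20016 repeats.
That took 13 steps.

13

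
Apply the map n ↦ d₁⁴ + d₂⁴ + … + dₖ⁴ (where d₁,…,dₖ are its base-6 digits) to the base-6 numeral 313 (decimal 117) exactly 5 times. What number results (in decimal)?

117 = (3,1,3)_6 → 163
163 = (4,3,1)_6 → 338
338 = (1,3,2,2)_6 → 114
114 = (3,1,0)_6 → 82
82 = (2,1,4)_6 → 273

273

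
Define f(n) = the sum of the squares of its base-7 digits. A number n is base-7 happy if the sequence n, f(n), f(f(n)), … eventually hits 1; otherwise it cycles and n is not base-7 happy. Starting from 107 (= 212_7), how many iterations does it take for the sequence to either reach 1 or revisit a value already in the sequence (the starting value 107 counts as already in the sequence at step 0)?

4

107 = (2,1,2)_7 → 2² + 1² + 2² = 4 + 1 + 4 = 9
9 = (1,2)_7 → 1² + 2² = 1 + 4 = 5
5 = (5)_7 → 5² = 25
25 = (3,4)_7 → 3² + 4² = 9 + 16 = 25  — 25 repeats.
That took 4 steps.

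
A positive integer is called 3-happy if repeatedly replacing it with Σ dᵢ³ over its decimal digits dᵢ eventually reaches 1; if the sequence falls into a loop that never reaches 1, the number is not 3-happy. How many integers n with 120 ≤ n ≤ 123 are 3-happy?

1

120: 120 → 9 → 729 → 1080 → 513 → 153 → 153  (repeats 153)
121: 121 → 10 → 1  (reaches 1)
122: 122 → 17 → 344 → 155 → 251 → 134 → 92 → 737 → 713 → 371 → 371  (repeats 371)
123: 123 → 36 → 243 → 99 → 1458 → 702 → 351 → 153 → 153  (repeats 153)
3-happy: 121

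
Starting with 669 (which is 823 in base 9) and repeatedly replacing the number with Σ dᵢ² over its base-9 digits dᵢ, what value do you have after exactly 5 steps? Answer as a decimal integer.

89

669 = (8,2,3)_9 → 8² + 2² + 3² = 64 + 4 + 9 = 77
77 = (8,5)_9 → 8² + 5² = 64 + 25 = 89
89 = (1,0,8)_9 → 1² + 0² + 8² = 1 + 0 + 64 = 65
65 = (7,2)_9 → 7² + 2² = 49 + 4 = 53
53 = (5,8)_9 → 5² + 8² = 25 + 64 = 89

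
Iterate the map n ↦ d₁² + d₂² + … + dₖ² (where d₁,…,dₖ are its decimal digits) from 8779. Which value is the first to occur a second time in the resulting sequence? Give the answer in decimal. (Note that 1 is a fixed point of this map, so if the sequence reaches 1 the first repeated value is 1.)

89

8779 → 8² + 7² + 7² + 9² = 243
243 → 2² + 4² + 3² = 29
29 → 2² + 9² = 85
85 → 8² + 5² = 89
89 → 8² + 9² = 145
145 → 1² + 4² + 5² = 42
42 → 4² + 2² = 20
20 → 2² + 0² = 4
4 → 4² = 16
16 → 1² + 6² = 37
37 → 3² + 7² = 58
58 → 5² + 8² = 89  — 89 already appeared earlier.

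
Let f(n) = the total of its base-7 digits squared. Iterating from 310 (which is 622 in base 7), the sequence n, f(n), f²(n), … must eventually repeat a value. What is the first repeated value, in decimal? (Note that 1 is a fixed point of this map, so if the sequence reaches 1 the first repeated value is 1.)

2

310 = (6,2,2)_7 → 6² + 2² + 2² = 44
44 = (6,2)_7 → 6² + 2² = 40
40 = (5,5)_7 → 5² + 5² = 50
50 = (1,0,1)_7 → 1² + 0² + 1² = 2
2 = (2)_7 → 2² = 4
4 = (4)_7 → 4² = 16
16 = (2,2)_7 → 2² + 2² = 8
8 = (1,1)_7 → 1² + 1² = 2  — 2 already appeared earlier.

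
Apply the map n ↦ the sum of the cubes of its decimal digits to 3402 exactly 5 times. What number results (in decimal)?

3402 → 3³ + 4³ + 0³ + 2³ = 99
99 → 9³ + 9³ = 1458
1458 → 1³ + 4³ + 5³ + 8³ = 702
702 → 7³ + 0³ + 2³ = 351
351 → 3³ + 5³ + 1³ = 153

153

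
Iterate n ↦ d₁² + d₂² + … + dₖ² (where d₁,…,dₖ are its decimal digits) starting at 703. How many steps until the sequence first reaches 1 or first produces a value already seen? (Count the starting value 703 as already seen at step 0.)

703 → 7² + 0² + 3² = 49 + 0 + 9 = 58
58 → 5² + 8² = 25 + 64 = 89
89 → 8² + 9² = 64 + 81 = 145
145 → 1² + 4² + 5² = 1 + 16 + 25 = 42
42 → 4² + 2² = 16 + 4 = 20
20 → 2² + 0² = 4 + 0 = 4
4 → 4² = 16
16 → 1² + 6² = 1 + 36 = 37
37 → 3² + 7² = 9 + 49 = 58  — 58 repeats.
That took 9 steps.

9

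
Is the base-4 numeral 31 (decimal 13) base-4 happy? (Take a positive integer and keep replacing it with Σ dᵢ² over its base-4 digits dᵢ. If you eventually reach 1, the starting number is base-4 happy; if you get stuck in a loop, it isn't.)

13 = (3,1)_4 → 3² + 1² = 10
10 = (2,2)_4 → 2² + 2² = 8
8 = (2,0)_4 → 2² + 0² = 4
4 = (1,0)_4 → 1² + 0² = 1  — reached 1.

base-4 happy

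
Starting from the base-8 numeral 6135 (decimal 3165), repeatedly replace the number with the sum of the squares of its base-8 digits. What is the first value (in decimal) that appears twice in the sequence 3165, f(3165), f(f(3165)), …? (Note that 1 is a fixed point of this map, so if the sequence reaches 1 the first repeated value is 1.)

25

3165 = (6,1,3,5)_8 → 71
71 = (1,0,7)_8 → 50
50 = (6,2)_8 → 40
40 = (5,0)_8 → 25
25 = (3,1)_8 → 10
10 = (1,2)_8 → 5
5 = (5)_8 → 25  — 25 already appeared earlier.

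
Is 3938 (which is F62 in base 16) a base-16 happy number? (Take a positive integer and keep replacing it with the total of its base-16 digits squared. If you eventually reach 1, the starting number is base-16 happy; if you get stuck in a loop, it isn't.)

not base-16 happy

3938 = (15,6,2)_16 → 15² + 6² + 2² = 265
265 = (1,0,9)_16 → 1² + 0² + 9² = 82
82 = (5,2)_16 → 5² + 2² = 29
29 = (1,13)_16 → 1² + 13² = 170
170 = (10,10)_16 → 10² + 10² = 200
200 = (12,8)_16 → 12² + 8² = 208
208 = (13,0)_16 → 13² + 0² = 169
169 = (10,9)_16 → 10² + 9² = 181
181 = (11,5)_16 → 11² + 5² = 146
146 = (9,2)_16 → 9² + 2² = 85
85 = (5,5)_16 → 5² + 5² = 50
50 = (3,2)_16 → 3² + 2² = 13
13 = (13)_16 → 13² = 169  — 169 already seen; the sequence cycles without reaching 1.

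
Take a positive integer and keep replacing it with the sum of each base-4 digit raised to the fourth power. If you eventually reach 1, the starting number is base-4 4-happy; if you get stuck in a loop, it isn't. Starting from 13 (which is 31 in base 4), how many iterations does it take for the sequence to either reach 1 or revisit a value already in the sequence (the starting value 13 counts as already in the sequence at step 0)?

6

13 = (3,1)_4 → 3⁴ + 1⁴ = 82
82 = (1,1,0,2)_4 → 1⁴ + 1⁴ + 0⁴ + 2⁴ = 18
18 = (1,0,2)_4 → 1⁴ + 0⁴ + 2⁴ = 17
17 = (1,0,1)_4 → 1⁴ + 0⁴ + 1⁴ = 2
2 = (2)_4 → 2⁴ = 16
16 = (1,0,0)_4 → 1⁴ + 0⁴ + 0⁴ = 1  — reached 1.
That took 6 steps.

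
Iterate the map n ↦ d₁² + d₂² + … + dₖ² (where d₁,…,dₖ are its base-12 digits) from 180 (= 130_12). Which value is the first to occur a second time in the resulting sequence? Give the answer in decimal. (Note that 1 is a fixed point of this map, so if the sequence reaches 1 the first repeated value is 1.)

180 = (1,3,0)_12 → 1² + 3² + 0² = 10
10 = (10)_12 → 10² = 100
100 = (8,4)_12 → 8² + 4² = 80
80 = (6,8)_12 → 6² + 8² = 100  — 100 already appeared earlier.

100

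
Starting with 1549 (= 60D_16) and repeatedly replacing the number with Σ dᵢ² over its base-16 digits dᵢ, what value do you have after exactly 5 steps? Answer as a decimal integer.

1549 = (6,0,13)_16 → 6² + 0² + 13² = 36 + 0 + 169 = 205
205 = (12,13)_16 → 12² + 13² = 144 + 169 = 313
313 = (1,3,9)_16 → 1² + 3² + 9² = 1 + 9 + 81 = 91
91 = (5,11)_16 → 5² + 11² = 25 + 121 = 146
146 = (9,2)_16 → 9² + 2² = 81 + 4 = 85

85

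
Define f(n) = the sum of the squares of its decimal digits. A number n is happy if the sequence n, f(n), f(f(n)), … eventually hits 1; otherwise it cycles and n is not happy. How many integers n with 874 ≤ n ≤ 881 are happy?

874: 874 → 129 → 86 → 100 → 1  (reaches 1)
875: 875 → 138 → 74 → 65 → 61 → 37 → 58 → 89 → 145 → 42 → 20 → 4 → 16 → 37  (repeats 37)
876: 876 → 149 → 98 → 145 → 42 → 20 → 4 → 16 → 37 → 58 → 89 → 145  (repeats 145)
877: 877 → 162 → 41 → 17 → 50 → 25 → 29 → 85 → 89 → 145 → 42 → 20 → 4 → 16 → 37 → 58 → 89  (repeats 89)
878: 878 → 177 → 99 → 162 → 41 → 17 → 50 → 25 → 29 → 85 → 89 → 145 → 42 → 20 → 4 → 16 → 37 → 58 → 89  (repeats 89)
879: 879 → 194 → 98 → 145 → 42 → 20 → 4 → 16 → 37 → 58 → 89 → 145  (repeats 145)
880: 880 → 128 → 69 → 117 → 51 → 26 → 40 → 16 → 37 → 58 → 89 → 145 → 42 → 20 → 4 → 16  (repeats 16)
881: 881 → 129 → 86 → 100 → 1  (reaches 1)
happy: 874, 881

2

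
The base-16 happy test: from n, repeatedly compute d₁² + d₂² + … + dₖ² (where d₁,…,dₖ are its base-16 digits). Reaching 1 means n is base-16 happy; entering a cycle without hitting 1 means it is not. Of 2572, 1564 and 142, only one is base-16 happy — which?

2572: 2572 → 244 → 241 → 226 → 200 → 208 → 169 → 181 → 146 → 85 → 50 → 13 → 169  — repeats 169 (not base-16 happy)
1564: 1564 → 181 → 146 → 85 → 50 → 13 → 169 → 181  — repeats 181 (not base-16 happy)
142: 142 → 260 → 17 → 2 → 4 → 16 → 1  — reaches 1 (base-16 happy)

142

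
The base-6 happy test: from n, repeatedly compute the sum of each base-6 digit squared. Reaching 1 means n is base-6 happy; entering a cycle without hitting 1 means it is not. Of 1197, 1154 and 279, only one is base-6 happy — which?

1197: 1197 → 44 → 6 → 1  — reaches 1 (base-6 happy)
1154: 1154 → 33 → 34 → 41 → 26 → 20 → 13 → 5 → 25 → 17 → 29 → 41  — repeats 41 (not base-6 happy)
279: 279 → 27 → 25 → 17 → 29 → 41 → 26 → 20 → 13 → 5 → 25  — repeats 25 (not base-6 happy)

1197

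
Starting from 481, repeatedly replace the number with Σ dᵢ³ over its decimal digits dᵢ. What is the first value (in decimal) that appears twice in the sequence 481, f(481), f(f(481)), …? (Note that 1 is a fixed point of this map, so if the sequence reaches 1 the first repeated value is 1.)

370

481 → 4³ + 8³ + 1³ = 64 + 512 + 1 = 577
577 → 5³ + 7³ + 7³ = 125 + 343 + 343 = 811
811 → 8³ + 1³ + 1³ = 512 + 1 + 1 = 514
514 → 5³ + 1³ + 4³ = 125 + 1 + 64 = 190
190 → 1³ + 9³ + 0³ = 1 + 729 + 0 = 730
730 → 7³ + 3³ + 0³ = 343 + 27 + 0 = 370
370 → 3³ + 7³ + 0³ = 27 + 343 + 0 = 370  — 370 already appeared earlier.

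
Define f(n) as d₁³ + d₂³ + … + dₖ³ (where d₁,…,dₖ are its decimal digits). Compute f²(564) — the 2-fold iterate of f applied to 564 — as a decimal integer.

189

564 → 5³ + 6³ + 4³ = 125 + 216 + 64 = 405
405 → 4³ + 0³ + 5³ = 64 + 0 + 125 = 189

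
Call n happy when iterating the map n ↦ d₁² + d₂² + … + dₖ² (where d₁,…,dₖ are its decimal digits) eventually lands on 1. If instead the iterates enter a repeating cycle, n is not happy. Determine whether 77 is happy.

77 → 7² + 7² = 98
98 → 9² + 8² = 145
145 → 1² + 4² + 5² = 42
42 → 4² + 2² = 20
20 → 2² + 0² = 4
4 → 4² = 16
16 → 1² + 6² = 37
37 → 3² + 7² = 58
58 → 5² + 8² = 89
89 → 8² + 9² = 145  — 145 already seen; the sequence cycles without reaching 1.

not happy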